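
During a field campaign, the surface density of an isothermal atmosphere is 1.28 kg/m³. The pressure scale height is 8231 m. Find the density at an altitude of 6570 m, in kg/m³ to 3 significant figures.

ρ ≈ 0.576 kg/m³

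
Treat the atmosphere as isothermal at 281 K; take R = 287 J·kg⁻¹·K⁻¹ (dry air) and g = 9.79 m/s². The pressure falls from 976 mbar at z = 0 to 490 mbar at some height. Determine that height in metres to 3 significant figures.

Scale height: H = RT/g = 287 × 281 / 9.79 = 8237.7 m.
Invert the barometric formula: z = H ln(P₀/P).
P₀/P = 976/490 = 1.9918; ln(1.9918) = 0.68904.
z = 8237.7 × 0.68904 = 5676.1 m.

z ≈ 5680 m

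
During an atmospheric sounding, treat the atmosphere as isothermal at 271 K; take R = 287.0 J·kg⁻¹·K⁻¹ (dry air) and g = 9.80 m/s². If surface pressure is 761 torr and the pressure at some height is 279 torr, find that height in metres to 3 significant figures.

Scale height: H = RT/g = 287.0 × 271 / 9.80 = 7936.4 m.
Invert the barometric formula: z = H ln(P₀/P).
P₀/P = 761/279 = 2.7276; ln(2.7276) = 1.0034.
z = 7936.4 × 1.0034 = 7963.4 m.

z ≈ 7960 m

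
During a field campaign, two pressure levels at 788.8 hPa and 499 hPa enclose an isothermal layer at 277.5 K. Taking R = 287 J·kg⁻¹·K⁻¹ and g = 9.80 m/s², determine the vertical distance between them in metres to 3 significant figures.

Hypsometric equation: Δz = (R T̄/g) ln(P₁/P₂).
R T̄/g = 287 × 277.5 / 9.80 = 8126.8 m.
ln(788.8/499) = ln(1.5808) = 0.45793.
Δz = 8126.8 × 0.45793 = 3721.5 m.

Δz ≈ 3720 m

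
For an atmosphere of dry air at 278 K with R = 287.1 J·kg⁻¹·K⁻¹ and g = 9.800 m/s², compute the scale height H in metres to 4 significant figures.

H ≈ 8144 m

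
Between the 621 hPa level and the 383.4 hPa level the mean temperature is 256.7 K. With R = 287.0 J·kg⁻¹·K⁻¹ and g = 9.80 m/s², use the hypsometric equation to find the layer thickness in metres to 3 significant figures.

Hypsometric equation: Δz = (R T̄/g) ln(P₁/P₂).
R T̄/g = 287.0 × 256.7 / 9.80 = 7517.6 m.
ln(621/383.4) = ln(1.6197) = 0.48224.
Δz = 7517.6 × 0.48224 = 3625.3 m.

Δz ≈ 3630 m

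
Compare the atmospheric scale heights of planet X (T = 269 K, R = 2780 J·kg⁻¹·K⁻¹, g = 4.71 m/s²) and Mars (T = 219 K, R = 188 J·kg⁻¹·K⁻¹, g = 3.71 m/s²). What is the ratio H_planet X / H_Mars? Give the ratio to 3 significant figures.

H_planet X/H_Mars ≈ 14.3

H = RT/g for each body.
H_planet X = 2780 × 269 / 4.71 = 158770 m.
H_Mars = 188 × 219 / 3.71 = 11098 m.
H_planet X/H_Mars = 158770/11098 = 14.306.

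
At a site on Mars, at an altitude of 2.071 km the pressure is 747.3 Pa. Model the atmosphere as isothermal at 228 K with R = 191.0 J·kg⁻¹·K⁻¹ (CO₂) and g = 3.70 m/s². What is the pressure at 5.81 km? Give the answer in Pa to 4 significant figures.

Scale height: H = RT/g = 191.0 × 228 / 3.70 = 11770 m.
Between two levels, P₂ = P₁ exp(−Δz/H) with Δz = z₂ − z₁.
Δz = 5810.0 − 2071.0 = 3739.0 m; Δz/H = 3739.0/11770 = 0.31767.
P₂ = 747.3 × exp(−0.31767) = 747.3 × 0.72784 = 543.91 Pa.

P ≈ 543.9 Pa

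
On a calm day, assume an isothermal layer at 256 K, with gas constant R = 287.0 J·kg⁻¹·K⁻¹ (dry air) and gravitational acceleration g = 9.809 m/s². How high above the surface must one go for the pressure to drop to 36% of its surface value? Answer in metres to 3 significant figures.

Scale height: H = RT/g = 287.0 × 256 / 9.809 = 7490.3 m.
Set P/P₀ = exp(−z/H) = 0.36, so z = −H ln(0.36).
−ln(0.36) = 1.0217; z = 7490.3 × 1.0217 = 7652.8 m.

z ≈ 7650 m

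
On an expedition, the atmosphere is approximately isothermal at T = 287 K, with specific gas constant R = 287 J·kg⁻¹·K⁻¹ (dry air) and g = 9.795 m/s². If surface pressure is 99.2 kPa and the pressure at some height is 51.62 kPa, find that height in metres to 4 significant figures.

z ≈ 5493 m

Scale height: H = RT/g = 287 × 287 / 9.795 = 8409.3 m.
Invert the barometric formula: z = H ln(P₀/P).
P₀/P = 99.2/51.62 = 1.9217; ln(1.9217) = 0.65321.
z = 8409.3 × 0.65321 = 5493.0 m.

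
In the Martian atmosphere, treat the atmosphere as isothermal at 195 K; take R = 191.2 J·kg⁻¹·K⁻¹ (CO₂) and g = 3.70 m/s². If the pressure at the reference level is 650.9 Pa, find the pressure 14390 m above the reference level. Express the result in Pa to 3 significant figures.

Scale height: H = RT/g = 191.2 × 195 / 3.70 = 10077 m.
Barometric formula: P = P₀ exp(−z/H).
z/H = 14390/10077 = 1.4280; exp(−1.4280) = 0.23979.
P = 650.9 × 0.23979 = 156.08 Pa.

P ≈ 156 Pa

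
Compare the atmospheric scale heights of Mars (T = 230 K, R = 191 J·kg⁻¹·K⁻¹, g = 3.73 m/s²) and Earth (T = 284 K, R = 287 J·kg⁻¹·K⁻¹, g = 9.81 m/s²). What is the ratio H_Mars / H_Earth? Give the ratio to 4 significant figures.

H_Mars/H_Earth ≈ 1.417

H = RT/g for each body.
H_Mars = 191 × 230 / 3.73 = 11777 m.
H_Earth = 287 × 284 / 9.81 = 8308.7 m.
H_Mars/H_Earth = 11777/8308.7 = 1.4174.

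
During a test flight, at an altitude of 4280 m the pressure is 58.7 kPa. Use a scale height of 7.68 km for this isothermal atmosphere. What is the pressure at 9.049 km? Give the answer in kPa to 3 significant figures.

P ≈ 31.5 kPa

Between two levels, P₂ = P₁ exp(−Δz/H) with Δz = z₂ − z₁.
Δz = 9049.0 − 4280.0 = 4769.0 m; Δz/H = 4769.0/7680.0 = 0.62096.
P₂ = 58.7 × exp(−0.62096) = 58.7 × 0.53743 = 31.547 kPa.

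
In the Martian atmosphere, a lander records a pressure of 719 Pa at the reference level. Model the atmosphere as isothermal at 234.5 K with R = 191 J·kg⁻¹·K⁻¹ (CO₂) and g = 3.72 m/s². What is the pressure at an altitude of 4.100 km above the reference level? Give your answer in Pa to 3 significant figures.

P ≈ 511 Pa

Scale height: H = RT/g = 191 × 234.5 / 3.72 = 12040 m.
Barometric formula: P = P₀ exp(−z/H).
z/H = 4100.0/12040 = 0.34053; exp(−0.34053) = 0.71139.
P = 719 × 0.71139 = 511.49 Pa.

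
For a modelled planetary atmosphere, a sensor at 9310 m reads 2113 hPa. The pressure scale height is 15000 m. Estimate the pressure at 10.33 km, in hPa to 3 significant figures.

P ≈ 1970 hPa

Between two levels, P₂ = P₁ exp(−Δz/H) with Δz = z₂ − z₁.
Δz = 10330 − 9310.0 = 1020.0 m; Δz/H = 1020.0/15000 = 0.068000.
P₂ = 2113 × exp(−0.068000) = 2113 × 0.93426 = 1974.1 hPa.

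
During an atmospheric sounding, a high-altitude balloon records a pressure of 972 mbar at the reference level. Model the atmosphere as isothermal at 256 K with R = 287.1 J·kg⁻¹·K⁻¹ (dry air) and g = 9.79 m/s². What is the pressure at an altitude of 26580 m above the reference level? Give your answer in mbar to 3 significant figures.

P ≈ 28.2 mbar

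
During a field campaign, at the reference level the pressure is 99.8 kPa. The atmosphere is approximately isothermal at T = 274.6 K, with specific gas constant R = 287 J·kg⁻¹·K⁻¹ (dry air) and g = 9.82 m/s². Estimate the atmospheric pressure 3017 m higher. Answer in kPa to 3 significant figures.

Scale height: H = RT/g = 287 × 274.6 / 9.82 = 8025.5 m.
Barometric formula: P = P₀ exp(−z/H).
z/H = 3017.0/8025.5 = 0.37593; exp(−0.37593) = 0.68665.
P = 99.8 × 0.68665 = 68.528 kPa.

P ≈ 68.5 kPa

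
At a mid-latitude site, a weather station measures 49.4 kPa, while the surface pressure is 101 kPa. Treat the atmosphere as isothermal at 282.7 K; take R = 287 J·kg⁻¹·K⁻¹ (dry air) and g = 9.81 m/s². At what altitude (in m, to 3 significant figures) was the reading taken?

Scale height: H = RT/g = 287 × 282.7 / 9.81 = 8270.6 m.
Invert the barometric formula: z = H ln(P₀/P).
P₀/P = 101/49.4 = 2.0445; ln(2.0445) = 0.71515.
z = 8270.6 × 0.71515 = 5914.7 m.

z ≈ 5910 m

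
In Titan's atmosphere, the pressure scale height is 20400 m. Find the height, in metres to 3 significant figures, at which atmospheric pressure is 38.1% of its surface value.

z ≈ 19700 m

Set P/P₀ = exp(−z/H) = 0.381, so z = −H ln(0.381).
−ln(0.381) = 0.96496; z = 20400 × 0.96496 = 19685 m.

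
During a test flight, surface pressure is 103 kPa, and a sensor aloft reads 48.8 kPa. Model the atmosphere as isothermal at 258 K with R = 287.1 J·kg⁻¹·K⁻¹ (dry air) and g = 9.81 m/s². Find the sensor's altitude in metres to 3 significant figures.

Scale height: H = RT/g = 287.1 × 258 / 9.81 = 7550.6 m.
Invert the barometric formula: z = H ln(P₀/P).
P₀/P = 103/48.8 = 2.1107; ln(2.1107) = 0.74702.
z = 7550.6 × 0.74702 = 5640.4 m.

z ≈ 5640 m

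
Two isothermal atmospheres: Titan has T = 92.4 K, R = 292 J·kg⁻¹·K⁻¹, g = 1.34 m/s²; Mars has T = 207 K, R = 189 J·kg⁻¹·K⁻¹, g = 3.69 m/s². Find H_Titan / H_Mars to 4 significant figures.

H_Titan/H_Mars ≈ 1.899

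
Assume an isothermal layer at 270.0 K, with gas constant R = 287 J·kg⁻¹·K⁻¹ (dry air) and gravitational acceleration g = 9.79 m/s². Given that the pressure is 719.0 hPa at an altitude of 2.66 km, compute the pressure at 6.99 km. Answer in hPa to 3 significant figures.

Scale height: H = RT/g = 287 × 270.0 / 9.79 = 7915.2 m.
Between two levels, P₂ = P₁ exp(−Δz/H) with Δz = z₂ − z₁.
Δz = 6990.0 − 2660.0 = 4330.0 m; Δz/H = 4330.0/7915.2 = 0.54705.
P₂ = 719.0 × exp(−0.54705) = 719.0 × 0.57865 = 416.05 hPa.

P ≈ 416 hPa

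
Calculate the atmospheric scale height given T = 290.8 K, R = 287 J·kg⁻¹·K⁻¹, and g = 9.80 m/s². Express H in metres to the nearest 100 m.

H ≈ 8500 m

The scale height of an isothermal atmosphere is H = RT/g.
H = 287 × 290.8 / 9.80 = 83460/9.80 = 8516.3 m.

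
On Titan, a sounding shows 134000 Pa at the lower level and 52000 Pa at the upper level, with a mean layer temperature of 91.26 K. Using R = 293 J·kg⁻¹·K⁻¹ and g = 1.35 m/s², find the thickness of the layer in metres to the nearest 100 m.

Δz ≈ 18700 m

Hypsometric equation: Δz = (R T̄/g) ln(P₁/P₂).
R T̄/g = 293 × 91.26 / 1.35 = 19807 m.
ln(134000/52000) = ln(2.5769) = 0.94659.
Δz = 19807 × 0.94659 = 18749 m.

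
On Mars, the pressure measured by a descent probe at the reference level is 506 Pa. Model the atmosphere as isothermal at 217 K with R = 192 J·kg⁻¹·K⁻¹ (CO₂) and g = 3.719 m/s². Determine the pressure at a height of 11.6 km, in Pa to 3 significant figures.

P ≈ 180 Pa

Scale height: H = RT/g = 192 × 217 / 3.719 = 11203 m.
Barometric formula: P = P₀ exp(−z/H).
z/H = 11600/11203 = 1.0354; exp(−1.0354) = 0.35508.
P = 506 × 0.35508 = 179.67 Pa.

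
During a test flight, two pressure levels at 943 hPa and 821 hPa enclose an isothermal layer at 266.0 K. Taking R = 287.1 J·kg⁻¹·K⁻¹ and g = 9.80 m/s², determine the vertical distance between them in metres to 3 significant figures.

Δz ≈ 1080 m

Hypsometric equation: Δz = (R T̄/g) ln(P₁/P₂).
R T̄/g = 287.1 × 266.0 / 9.80 = 7792.7 m.
ln(943/821) = ln(1.1486) = 0.13854.
Δz = 7792.7 × 0.13854 = 1079.6 m.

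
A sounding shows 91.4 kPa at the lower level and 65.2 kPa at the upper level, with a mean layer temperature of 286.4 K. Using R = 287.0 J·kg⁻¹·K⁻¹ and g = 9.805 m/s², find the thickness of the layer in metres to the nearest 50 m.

Δz ≈ 2850 m

Hypsometric equation: Δz = (R T̄/g) ln(P₁/P₂).
R T̄/g = 287.0 × 286.4 / 9.805 = 8383.2 m.
ln(91.4/65.2) = ln(1.4018) = 0.33776.
Δz = 8383.2 × 0.33776 = 2831.5 m.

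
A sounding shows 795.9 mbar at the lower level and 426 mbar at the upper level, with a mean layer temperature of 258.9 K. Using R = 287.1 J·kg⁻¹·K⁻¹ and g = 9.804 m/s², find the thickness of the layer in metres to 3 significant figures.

Δz ≈ 4740 m

Hypsometric equation: Δz = (R T̄/g) ln(P₁/P₂).
R T̄/g = 287.1 × 258.9 / 9.804 = 7581.6 m.
ln(795.9/426) = ln(1.8683) = 0.62503.
Δz = 7581.6 × 0.62503 = 4738.7 m.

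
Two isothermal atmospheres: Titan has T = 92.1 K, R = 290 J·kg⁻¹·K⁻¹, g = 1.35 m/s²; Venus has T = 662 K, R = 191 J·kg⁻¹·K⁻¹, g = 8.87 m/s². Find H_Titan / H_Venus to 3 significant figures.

H_Titan/H_Venus ≈ 1.39

H = RT/g for each body.
H_Titan = 290 × 92.1 / 1.35 = 19784 m.
H_Venus = 191 × 662 / 8.87 = 14255 m.
H_Titan/H_Venus = 19784/14255 = 1.3879.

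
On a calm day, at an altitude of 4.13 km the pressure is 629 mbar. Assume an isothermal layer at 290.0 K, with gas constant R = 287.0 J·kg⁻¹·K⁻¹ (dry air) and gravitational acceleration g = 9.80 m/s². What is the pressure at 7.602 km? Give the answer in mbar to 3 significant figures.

Scale height: H = RT/g = 287.0 × 290.0 / 9.80 = 8492.9 m.
Between two levels, P₂ = P₁ exp(−Δz/H) with Δz = z₂ − z₁.
Δz = 7602.0 − 4130.0 = 3472.0 m; Δz/H = 3472.0/8492.9 = 0.40881.
P₂ = 629 × exp(−0.40881) = 629 × 0.66444 = 417.93 mbar.

P ≈ 418 mbar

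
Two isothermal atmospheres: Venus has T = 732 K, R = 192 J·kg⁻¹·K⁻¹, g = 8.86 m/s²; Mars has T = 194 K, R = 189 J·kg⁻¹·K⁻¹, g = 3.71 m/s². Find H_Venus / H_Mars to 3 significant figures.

H = RT/g for each body.
H_Venus = 192 × 732 / 8.86 = 15863 m.
H_Mars = 189 × 194 / 3.71 = 9883.0 m.
H_Venus/H_Mars = 15863/9883.0 = 1.6051.

H_Venus/H_Mars ≈ 1.61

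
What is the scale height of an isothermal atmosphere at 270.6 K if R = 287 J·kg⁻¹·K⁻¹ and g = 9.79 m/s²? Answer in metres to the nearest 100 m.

The scale height of an isothermal atmosphere is H = RT/g.
H = 287 × 270.6 / 9.79 = 77662/9.79 = 7932.8 m.

H ≈ 7900 m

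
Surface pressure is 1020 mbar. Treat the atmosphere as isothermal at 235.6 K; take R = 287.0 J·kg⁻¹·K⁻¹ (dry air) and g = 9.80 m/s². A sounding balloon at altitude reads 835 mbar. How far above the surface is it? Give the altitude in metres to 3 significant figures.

Scale height: H = RT/g = 287.0 × 235.6 / 9.80 = 6899.7 m.
Invert the barometric formula: z = H ln(P₀/P).
P₀/P = 1020/835 = 1.2216; ln(1.2216) = 0.20016.
z = 6899.7 × 0.20016 = 1381.0 m.

z ≈ 1380 m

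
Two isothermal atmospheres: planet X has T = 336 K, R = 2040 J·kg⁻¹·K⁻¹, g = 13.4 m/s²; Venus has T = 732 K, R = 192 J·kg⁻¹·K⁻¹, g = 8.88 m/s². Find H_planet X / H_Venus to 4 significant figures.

H_planet X/H_Venus ≈ 3.232

H = RT/g for each body.
H_planet X = 2040 × 336 / 13.4 = 51152 m.
H_Venus = 192 × 732 / 8.88 = 15827 m.
H_planet X/H_Venus = 51152/15827 = 3.2319.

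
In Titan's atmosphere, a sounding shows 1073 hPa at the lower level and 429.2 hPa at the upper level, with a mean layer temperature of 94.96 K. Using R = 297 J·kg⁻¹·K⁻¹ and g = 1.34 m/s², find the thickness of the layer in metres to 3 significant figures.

Hypsometric equation: Δz = (R T̄/g) ln(P₁/P₂).
R T̄/g = 297 × 94.96 / 1.34 = 21047 m.
ln(1073/429.2) = ln(2.5000) = 0.91629.
Δz = 21047 × 0.91629 = 19285 m.

Δz ≈ 19300 m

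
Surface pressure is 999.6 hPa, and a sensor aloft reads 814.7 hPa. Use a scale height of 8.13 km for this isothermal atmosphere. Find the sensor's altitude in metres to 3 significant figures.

z ≈ 1660 m

Invert the barometric formula: z = H ln(P₀/P).
P₀/P = 999.6/814.7 = 1.2270; ln(1.2270) = 0.20457.
z = 8130.0 × 0.20457 = 1663.2 m.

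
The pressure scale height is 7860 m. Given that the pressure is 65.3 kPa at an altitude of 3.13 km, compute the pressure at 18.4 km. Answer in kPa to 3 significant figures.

P ≈ 9.36 kPa

Between two levels, P₂ = P₁ exp(−Δz/H) with Δz = z₂ − z₁.
Δz = 18400 − 3130.0 = 15270 m; Δz/H = 15270/7860.0 = 1.9427.
P₂ = 65.3 × exp(−1.9427) = 65.3 × 0.14332 = 9.3588 kPa.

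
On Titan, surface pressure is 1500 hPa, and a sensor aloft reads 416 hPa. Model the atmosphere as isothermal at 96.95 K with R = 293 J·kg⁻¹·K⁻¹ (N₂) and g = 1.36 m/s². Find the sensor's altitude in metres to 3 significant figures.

z ≈ 26800 m

Scale height: H = RT/g = 293 × 96.95 / 1.36 = 20887 m.
Invert the barometric formula: z = H ln(P₀/P).
P₀/P = 1500/416 = 3.6058; ln(3.6058) = 1.2825.
z = 20887 × 1.2825 = 26788 m.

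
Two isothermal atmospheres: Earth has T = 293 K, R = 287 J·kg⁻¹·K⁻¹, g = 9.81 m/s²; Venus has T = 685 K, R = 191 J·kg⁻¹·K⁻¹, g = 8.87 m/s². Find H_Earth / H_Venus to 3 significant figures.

H = RT/g for each body.
H_Earth = 287 × 293 / 9.81 = 8572.0 m.
H_Venus = 191 × 685 / 8.87 = 14750 m.
H_Earth/H_Venus = 8572.0/14750 = 0.58115.

H_Earth/H_Venus ≈ 0.581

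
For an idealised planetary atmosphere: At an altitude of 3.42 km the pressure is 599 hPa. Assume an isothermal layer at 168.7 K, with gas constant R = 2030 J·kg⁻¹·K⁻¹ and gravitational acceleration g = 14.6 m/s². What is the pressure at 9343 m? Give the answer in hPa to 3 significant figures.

Scale height: H = RT/g = 2030 × 168.7 / 14.6 = 23456 m.
Between two levels, P₂ = P₁ exp(−Δz/H) with Δz = z₂ − z₁.
Δz = 9343.0 − 3420.0 = 5923.0 m; Δz/H = 5923.0/23456 = 0.25252.
P₂ = 599 × exp(−0.25252) = 599 × 0.77684 = 465.33 hPa.

P ≈ 465 hPa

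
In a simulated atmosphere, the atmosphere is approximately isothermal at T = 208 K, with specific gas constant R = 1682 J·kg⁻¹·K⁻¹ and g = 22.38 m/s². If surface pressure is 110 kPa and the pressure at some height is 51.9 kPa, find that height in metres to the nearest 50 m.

Scale height: H = RT/g = 1682 × 208 / 22.38 = 15633 m.
Invert the barometric formula: z = H ln(P₀/P).
P₀/P = 110/51.9 = 2.1195; ln(2.1195) = 0.75118.
z = 15633 × 0.75118 = 11743 m.

z ≈ 11750 m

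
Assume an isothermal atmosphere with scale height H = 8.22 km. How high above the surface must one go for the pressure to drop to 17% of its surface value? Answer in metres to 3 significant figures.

z ≈ 14600 m

Set P/P₀ = exp(−z/H) = 0.17, so z = −H ln(0.17).
−ln(0.17) = 1.7720; z = 8220.0 × 1.7720 = 14566 m.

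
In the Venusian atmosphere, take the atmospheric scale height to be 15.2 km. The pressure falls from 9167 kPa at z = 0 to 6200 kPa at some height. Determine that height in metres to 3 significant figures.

Invert the barometric formula: z = H ln(P₀/P).
P₀/P = 9167/6200 = 1.4785; ln(1.4785) = 0.39103.
z = 15200 × 0.39103 = 5943.7 m.

z ≈ 5940 m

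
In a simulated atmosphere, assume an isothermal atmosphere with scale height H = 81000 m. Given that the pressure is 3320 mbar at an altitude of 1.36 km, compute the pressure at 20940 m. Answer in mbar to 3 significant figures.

P ≈ 2610 mbar

Between two levels, P₂ = P₁ exp(−Δz/H) with Δz = z₂ − z₁.
Δz = 20940 − 1360.0 = 19580 m; Δz/H = 19580/81000 = 0.24173.
P₂ = 3320 × exp(−0.24173) = 3320 × 0.78527 = 2607.1 mbar.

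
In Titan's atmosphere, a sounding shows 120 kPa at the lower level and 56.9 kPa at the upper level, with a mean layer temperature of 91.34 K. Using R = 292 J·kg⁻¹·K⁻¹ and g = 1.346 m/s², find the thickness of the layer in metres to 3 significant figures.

Hypsometric equation: Δz = (R T̄/g) ln(P₁/P₂).
R T̄/g = 292 × 91.34 / 1.346 = 19815 m.
ln(120/56.9) = ln(2.1090) = 0.74621.
Δz = 19815 × 0.74621 = 14786 m.

Δz ≈ 14800 m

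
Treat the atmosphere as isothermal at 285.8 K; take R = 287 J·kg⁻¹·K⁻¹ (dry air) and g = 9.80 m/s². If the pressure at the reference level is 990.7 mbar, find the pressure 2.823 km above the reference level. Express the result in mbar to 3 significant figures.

Scale height: H = RT/g = 287 × 285.8 / 9.80 = 8369.9 m.
Barometric formula: P = P₀ exp(−z/H).
z/H = 2823.0/8369.9 = 0.33728; exp(−0.33728) = 0.71371.
P = 990.7 × 0.71371 = 707.07 mbar.

P ≈ 707 mbar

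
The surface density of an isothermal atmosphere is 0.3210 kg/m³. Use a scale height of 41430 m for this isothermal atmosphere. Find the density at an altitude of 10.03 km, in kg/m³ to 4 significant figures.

In an isothermal atmosphere, density decays like pressure: ρ = ρ₀ exp(−z/H).
z/H = 10030/41430 = 0.24210; exp(−0.24210) = 0.78498.
ρ = 0.3210 × 0.78498 = 0.25198 kg/m³.

ρ ≈ 0.2520 kg/m³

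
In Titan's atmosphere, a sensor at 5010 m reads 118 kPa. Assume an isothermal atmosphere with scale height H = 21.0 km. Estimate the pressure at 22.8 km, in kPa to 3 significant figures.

P ≈ 50.6 kPa

Between two levels, P₂ = P₁ exp(−Δz/H) with Δz = z₂ − z₁.
Δz = 22800 − 5010.0 = 17790 m; Δz/H = 17790/21000 = 0.84714.
P₂ = 118 × exp(−0.84714) = 118 × 0.42864 = 50.580 kPa.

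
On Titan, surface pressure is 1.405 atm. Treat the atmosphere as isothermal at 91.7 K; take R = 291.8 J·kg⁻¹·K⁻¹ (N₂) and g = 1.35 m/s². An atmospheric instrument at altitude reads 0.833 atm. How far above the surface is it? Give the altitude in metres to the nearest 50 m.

Scale height: H = RT/g = 291.8 × 91.7 / 1.35 = 19821 m.
Invert the barometric formula: z = H ln(P₀/P).
P₀/P = 1.405/0.833 = 1.6867; ln(1.6867) = 0.52277.
z = 19821 × 0.52277 = 10362 m.

z ≈ 10350 m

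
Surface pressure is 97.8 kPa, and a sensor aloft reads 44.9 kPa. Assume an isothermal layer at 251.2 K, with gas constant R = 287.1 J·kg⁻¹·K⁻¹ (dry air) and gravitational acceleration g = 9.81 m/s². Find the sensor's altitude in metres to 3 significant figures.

z ≈ 5720 m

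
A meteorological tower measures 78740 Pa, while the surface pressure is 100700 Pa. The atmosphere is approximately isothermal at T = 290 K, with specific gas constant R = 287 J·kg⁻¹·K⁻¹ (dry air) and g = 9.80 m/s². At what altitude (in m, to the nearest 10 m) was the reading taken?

z ≈ 2090 m

Scale height: H = RT/g = 287 × 290 / 9.80 = 8492.9 m.
Invert the barometric formula: z = H ln(P₀/P).
P₀/P = 100700/78740 = 1.2789; ln(1.2789) = 0.24600.
z = 8492.9 × 0.24600 = 2089.3 m.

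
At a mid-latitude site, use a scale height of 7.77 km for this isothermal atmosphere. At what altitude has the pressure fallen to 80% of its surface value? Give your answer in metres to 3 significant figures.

Set P/P₀ = exp(−z/H) = 0.8, so z = −H ln(0.8).
−ln(0.8) = 0.22314; z = 7770.0 × 0.22314 = 1733.8 m.

z ≈ 1730 m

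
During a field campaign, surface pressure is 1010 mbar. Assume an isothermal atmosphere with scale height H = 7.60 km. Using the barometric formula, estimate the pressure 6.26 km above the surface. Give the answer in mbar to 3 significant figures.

Barometric formula: P = P₀ exp(−z/H).
z/H = 6260.0/7600.0 = 0.82368; exp(−0.82368) = 0.43881.
P = 1010 × 0.43881 = 443.20 mbar.

P ≈ 443 mbar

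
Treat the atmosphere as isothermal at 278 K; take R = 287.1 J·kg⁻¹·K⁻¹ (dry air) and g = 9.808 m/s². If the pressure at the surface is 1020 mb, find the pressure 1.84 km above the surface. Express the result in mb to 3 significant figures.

P ≈ 814 mb

Scale height: H = RT/g = 287.1 × 278 / 9.808 = 8137.6 m.
Barometric formula: P = P₀ exp(−z/H).
z/H = 1840.0/8137.6 = 0.22611; exp(−0.22611) = 0.79763.
P = 1020 × 0.79763 = 813.58 mb.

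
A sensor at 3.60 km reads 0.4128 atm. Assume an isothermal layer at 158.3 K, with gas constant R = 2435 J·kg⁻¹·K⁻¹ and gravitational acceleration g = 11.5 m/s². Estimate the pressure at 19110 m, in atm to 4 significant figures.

P ≈ 0.2599 atm

Scale height: H = RT/g = 2435 × 158.3 / 11.5 = 33518 m.
Between two levels, P₂ = P₁ exp(−Δz/H) with Δz = z₂ − z₁.
Δz = 19110 − 3600.0 = 15510 m; Δz/H = 15510/33518 = 0.46274.
P₂ = 0.4128 × exp(−0.46274) = 0.4128 × 0.62956 = 0.25988 atm.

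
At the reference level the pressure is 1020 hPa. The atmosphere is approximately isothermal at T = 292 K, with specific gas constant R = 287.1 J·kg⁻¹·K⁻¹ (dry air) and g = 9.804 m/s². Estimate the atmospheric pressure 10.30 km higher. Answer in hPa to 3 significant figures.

Scale height: H = RT/g = 287.1 × 292 / 9.804 = 8550.9 m.
Barometric formula: P = P₀ exp(−z/H).
z/H = 10300/8550.9 = 1.2046; exp(−1.2046) = 0.29981.
P = 1020 × 0.29981 = 305.81 hPa.

P ≈ 306 hPa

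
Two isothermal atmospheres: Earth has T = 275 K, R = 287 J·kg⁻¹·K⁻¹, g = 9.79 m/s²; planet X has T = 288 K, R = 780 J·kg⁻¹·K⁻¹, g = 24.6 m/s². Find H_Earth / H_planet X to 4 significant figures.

H_Earth/H_planet X ≈ 0.8828

H = RT/g for each body.
H_Earth = 287 × 275 / 9.79 = 8061.8 m.
H_planet X = 780 × 288 / 24.6 = 9131.7 m.
H_Earth/H_planet X = 8061.8/9131.7 = 0.88284.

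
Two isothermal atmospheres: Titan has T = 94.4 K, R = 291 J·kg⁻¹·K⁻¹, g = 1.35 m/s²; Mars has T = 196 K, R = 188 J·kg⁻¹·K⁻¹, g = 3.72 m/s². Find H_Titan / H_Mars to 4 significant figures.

H = RT/g for each body.
H_Titan = 291 × 94.4 / 1.35 = 20348 m.
H_Mars = 188 × 196 / 3.72 = 9905.4 m.
H_Titan/H_Mars = 20348/9905.4 = 2.0542.

H_Titan/H_Mars ≈ 2.054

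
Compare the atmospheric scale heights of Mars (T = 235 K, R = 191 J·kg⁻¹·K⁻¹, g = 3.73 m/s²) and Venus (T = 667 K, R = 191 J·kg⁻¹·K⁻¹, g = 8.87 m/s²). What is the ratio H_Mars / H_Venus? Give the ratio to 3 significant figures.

H_Mars/H_Venus ≈ 0.838

H = RT/g for each body.
H_Mars = 191 × 235 / 3.73 = 12034 m.
H_Venus = 191 × 667 / 8.87 = 14363 m.
H_Mars/H_Venus = 12034/14363 = 0.83785.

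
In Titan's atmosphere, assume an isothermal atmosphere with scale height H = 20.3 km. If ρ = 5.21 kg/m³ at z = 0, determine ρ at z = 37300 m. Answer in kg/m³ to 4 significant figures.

ρ ≈ 0.8296 kg/m³

In an isothermal atmosphere, density decays like pressure: ρ = ρ₀ exp(−z/H).
z/H = 37300/20300 = 1.8374; exp(−1.8374) = 0.15923.
ρ = 5.21 × 0.15923 = 0.82959 kg/m³.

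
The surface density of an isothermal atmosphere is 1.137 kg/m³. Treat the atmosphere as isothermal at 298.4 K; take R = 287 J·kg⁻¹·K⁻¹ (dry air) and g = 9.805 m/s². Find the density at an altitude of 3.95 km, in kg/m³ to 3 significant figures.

Scale height: H = RT/g = 287 × 298.4 / 9.805 = 8734.4 m.
In an isothermal atmosphere, density decays like pressure: ρ = ρ₀ exp(−z/H).
z/H = 3950.0/8734.4 = 0.45223; exp(−0.45223) = 0.63621.
ρ = 1.137 × 0.63621 = 0.72337 kg/m³.

ρ ≈ 0.723 kg/m³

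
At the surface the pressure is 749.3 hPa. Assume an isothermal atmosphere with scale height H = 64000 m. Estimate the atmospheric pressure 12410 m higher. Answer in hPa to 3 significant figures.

Barometric formula: P = P₀ exp(−z/H).
z/H = 12410/64000 = 0.19391; exp(−0.19391) = 0.82373.
P = 749.3 × 0.82373 = 617.22 hPa.

P ≈ 617 hPa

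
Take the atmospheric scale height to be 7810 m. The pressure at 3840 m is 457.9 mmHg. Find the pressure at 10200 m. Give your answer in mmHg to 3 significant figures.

Between two levels, P₂ = P₁ exp(−Δz/H) with Δz = z₂ − z₁.
Δz = 10200 − 3840.0 = 6360.0 m; Δz/H = 6360.0/7810.0 = 0.81434.
P₂ = 457.9 × exp(−0.81434) = 457.9 × 0.44293 = 202.82 mmHg.

P ≈ 203 mmHg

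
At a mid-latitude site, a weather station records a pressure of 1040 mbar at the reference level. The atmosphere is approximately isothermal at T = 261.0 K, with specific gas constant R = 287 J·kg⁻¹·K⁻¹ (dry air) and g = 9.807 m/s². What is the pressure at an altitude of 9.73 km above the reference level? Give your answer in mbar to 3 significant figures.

P ≈ 291 mbar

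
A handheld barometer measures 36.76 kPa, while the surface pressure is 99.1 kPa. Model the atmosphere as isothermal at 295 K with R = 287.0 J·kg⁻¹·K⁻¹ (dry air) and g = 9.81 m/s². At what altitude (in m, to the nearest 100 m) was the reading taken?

Scale height: H = RT/g = 287.0 × 295 / 9.81 = 8630.5 m.
Invert the barometric formula: z = H ln(P₀/P).
P₀/P = 99.1/36.76 = 2.6959; ln(2.6959) = 0.99173.
z = 8630.5 × 0.99173 = 8559.1 m.

z ≈ 8600 m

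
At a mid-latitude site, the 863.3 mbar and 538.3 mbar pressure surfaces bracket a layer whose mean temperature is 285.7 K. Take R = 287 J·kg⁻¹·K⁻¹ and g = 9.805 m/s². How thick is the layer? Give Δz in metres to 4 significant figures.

Δz ≈ 3950 m

Hypsometric equation: Δz = (R T̄/g) ln(P₁/P₂).
R T̄/g = 287 × 285.7 / 9.805 = 8362.7 m.
ln(863.3/538.3) = ln(1.6038) = 0.47238.
Δz = 8362.7 × 0.47238 = 3950.4 m.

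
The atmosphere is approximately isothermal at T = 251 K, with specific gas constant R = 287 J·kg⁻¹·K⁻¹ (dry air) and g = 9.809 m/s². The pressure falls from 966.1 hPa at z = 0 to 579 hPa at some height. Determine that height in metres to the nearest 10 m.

z ≈ 3760 m

Scale height: H = RT/g = 287 × 251 / 9.809 = 7344.0 m.
Invert the barometric formula: z = H ln(P₀/P).
P₀/P = 966.1/579 = 1.6686; ln(1.6686) = 0.51198.
z = 7344.0 × 0.51198 = 3760.0 m.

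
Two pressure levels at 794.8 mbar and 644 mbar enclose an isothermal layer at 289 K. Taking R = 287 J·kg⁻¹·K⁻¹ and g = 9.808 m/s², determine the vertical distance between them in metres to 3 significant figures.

Δz ≈ 1780 m

Hypsometric equation: Δz = (R T̄/g) ln(P₁/P₂).
R T̄/g = 287 × 289 / 9.808 = 8456.7 m.
ln(794.8/644) = ln(1.2342) = 0.21042.
Δz = 8456.7 × 0.21042 = 1779.5 m.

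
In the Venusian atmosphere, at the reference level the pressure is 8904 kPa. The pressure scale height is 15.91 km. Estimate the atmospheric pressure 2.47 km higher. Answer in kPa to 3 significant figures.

Barometric formula: P = P₀ exp(−z/H).
z/H = 2470.0/15910 = 0.15525; exp(−0.15525) = 0.85620.
P = 8904 × 0.85620 = 7623.6 kPa.

P ≈ 7620 kPa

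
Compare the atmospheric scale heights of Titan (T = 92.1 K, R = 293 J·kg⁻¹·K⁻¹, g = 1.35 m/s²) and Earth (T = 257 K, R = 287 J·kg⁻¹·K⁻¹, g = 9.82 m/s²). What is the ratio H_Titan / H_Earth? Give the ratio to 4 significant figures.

H_Titan/H_Earth ≈ 2.661

H = RT/g for each body.
H_Titan = 293 × 92.1 / 1.35 = 19989 m.
H_Earth = 287 × 257 / 9.82 = 7511.1 m.
H_Titan/H_Earth = 19989/7511.1 = 2.6613.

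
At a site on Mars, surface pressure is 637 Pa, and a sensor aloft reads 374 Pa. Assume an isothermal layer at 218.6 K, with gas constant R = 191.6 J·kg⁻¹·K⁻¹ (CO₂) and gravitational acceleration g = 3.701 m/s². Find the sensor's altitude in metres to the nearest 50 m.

Scale height: H = RT/g = 191.6 × 218.6 / 3.701 = 11317 m.
Invert the barometric formula: z = H ln(P₀/P).
P₀/P = 637/374 = 1.7032; ln(1.7032) = 0.53251.
z = 11317 × 0.53251 = 6026.4 m.

z ≈ 6050 m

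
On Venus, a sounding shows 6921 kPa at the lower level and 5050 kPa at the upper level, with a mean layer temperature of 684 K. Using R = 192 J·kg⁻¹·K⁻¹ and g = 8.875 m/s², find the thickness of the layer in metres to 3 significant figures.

Δz ≈ 4660 m

Hypsometric equation: Δz = (R T̄/g) ln(P₁/P₂).
R T̄/g = 192 × 684 / 8.875 = 14798 m.
ln(6921/5050) = ln(1.3705) = 0.31518.
Δz = 14798 × 0.31518 = 4664.0 m.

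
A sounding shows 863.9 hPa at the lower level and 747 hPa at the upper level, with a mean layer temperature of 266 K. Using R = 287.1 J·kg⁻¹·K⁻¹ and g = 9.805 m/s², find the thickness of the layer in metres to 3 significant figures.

Hypsometric equation: Δz = (R T̄/g) ln(P₁/P₂).
R T̄/g = 287.1 × 266 / 9.805 = 7788.7 m.
ln(863.9/747) = ln(1.1565) = 0.14540.
Δz = 7788.7 × 0.14540 = 1132.5 m.

Δz ≈ 1130 m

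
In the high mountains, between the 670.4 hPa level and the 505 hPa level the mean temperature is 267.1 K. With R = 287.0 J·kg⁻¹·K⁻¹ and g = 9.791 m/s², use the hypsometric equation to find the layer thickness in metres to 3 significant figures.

Δz ≈ 2220 m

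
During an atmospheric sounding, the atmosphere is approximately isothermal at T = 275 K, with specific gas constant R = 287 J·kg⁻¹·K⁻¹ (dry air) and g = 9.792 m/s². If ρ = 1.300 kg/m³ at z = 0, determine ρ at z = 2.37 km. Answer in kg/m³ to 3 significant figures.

ρ ≈ 0.969 kg/m³

Scale height: H = RT/g = 287 × 275 / 9.792 = 8060.2 m.
In an isothermal atmosphere, density decays like pressure: ρ = ρ₀ exp(−z/H).
z/H = 2370.0/8060.2 = 0.29404; exp(−0.29404) = 0.74525.
ρ = 1.300 × 0.74525 = 0.96882 kg/m³.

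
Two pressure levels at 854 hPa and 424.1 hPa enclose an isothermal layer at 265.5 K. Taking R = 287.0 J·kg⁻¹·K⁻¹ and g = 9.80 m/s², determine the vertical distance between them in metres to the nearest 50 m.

Δz ≈ 5450 m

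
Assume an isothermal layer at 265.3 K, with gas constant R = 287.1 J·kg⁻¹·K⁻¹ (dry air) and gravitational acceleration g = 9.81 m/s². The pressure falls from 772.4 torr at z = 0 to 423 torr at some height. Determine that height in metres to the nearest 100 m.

z ≈ 4700 m

Scale height: H = RT/g = 287.1 × 265.3 / 9.81 = 7764.3 m.
Invert the barometric formula: z = H ln(P₀/P).
P₀/P = 772.4/423 = 1.8260; ln(1.8260) = 0.60213.
z = 7764.3 × 0.60213 = 4675.1 m.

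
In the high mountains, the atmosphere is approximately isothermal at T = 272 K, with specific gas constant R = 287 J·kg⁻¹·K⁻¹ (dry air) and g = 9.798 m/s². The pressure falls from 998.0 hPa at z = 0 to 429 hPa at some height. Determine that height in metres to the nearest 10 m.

z ≈ 6730 m

Scale height: H = RT/g = 287 × 272 / 9.798 = 7967.3 m.
Invert the barometric formula: z = H ln(P₀/P).
P₀/P = 998.0/429 = 2.3263; ln(2.3263) = 0.84428.
z = 7967.3 × 0.84428 = 6726.6 m.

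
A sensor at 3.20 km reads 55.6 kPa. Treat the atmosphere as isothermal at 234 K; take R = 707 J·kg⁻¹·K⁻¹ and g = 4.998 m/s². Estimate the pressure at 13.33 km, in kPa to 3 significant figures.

P ≈ 40.9 kPa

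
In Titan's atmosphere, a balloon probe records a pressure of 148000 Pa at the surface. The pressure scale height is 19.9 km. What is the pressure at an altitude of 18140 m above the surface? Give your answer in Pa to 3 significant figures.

P ≈ 59500 Pa

Barometric formula: P = P₀ exp(−z/H).
z/H = 18140/19900 = 0.91156; exp(−0.91156) = 0.40190.
P = 148000 × 0.40190 = 59481 Pa.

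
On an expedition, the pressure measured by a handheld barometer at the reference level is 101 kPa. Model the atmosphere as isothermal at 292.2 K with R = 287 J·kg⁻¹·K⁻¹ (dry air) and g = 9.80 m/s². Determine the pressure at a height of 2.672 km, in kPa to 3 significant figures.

P ≈ 73.9 kPa

Scale height: H = RT/g = 287 × 292.2 / 9.80 = 8557.3 m.
Barometric formula: P = P₀ exp(−z/H).
z/H = 2672.0/8557.3 = 0.31225; exp(−0.31225) = 0.73180.
P = 101 × 0.73180 = 73.912 kPa.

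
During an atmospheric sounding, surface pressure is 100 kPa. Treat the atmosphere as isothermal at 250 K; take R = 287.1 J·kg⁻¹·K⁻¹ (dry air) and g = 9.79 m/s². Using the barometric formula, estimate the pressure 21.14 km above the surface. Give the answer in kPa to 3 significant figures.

P ≈ 5.59 kPa

Scale height: H = RT/g = 287.1 × 250 / 9.79 = 7331.5 m.
Barometric formula: P = P₀ exp(−z/H).
z/H = 21140/7331.5 = 2.8834; exp(−2.8834) = 0.055944.
P = 100 × 0.055944 = 5.5944 kPa.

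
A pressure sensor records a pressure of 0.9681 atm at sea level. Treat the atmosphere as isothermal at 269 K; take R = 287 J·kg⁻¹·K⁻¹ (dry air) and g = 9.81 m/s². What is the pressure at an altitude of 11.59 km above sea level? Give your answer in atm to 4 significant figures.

Scale height: H = RT/g = 287 × 269 / 9.81 = 7869.8 m.
Barometric formula: P = P₀ exp(−z/H).
z/H = 11590/7869.8 = 1.4727; exp(−1.4727) = 0.22931.
P = 0.9681 × 0.22931 = 0.22200 atm.

P ≈ 0.2220 atm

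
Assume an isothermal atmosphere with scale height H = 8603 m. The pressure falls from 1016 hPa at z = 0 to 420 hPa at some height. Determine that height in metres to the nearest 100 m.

z ≈ 7600 m

Invert the barometric formula: z = H ln(P₀/P).
P₀/P = 1016/420 = 2.4190; ln(2.4190) = 0.88335.
z = 8603.0 × 0.88335 = 7599.5 m.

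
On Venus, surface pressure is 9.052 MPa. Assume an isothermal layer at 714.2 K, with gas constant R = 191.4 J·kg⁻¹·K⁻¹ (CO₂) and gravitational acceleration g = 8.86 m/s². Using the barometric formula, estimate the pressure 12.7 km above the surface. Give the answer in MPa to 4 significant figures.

Scale height: H = RT/g = 191.4 × 714.2 / 8.86 = 15429 m.
Barometric formula: P = P₀ exp(−z/H).
z/H = 12700/15429 = 0.82313; exp(−0.82313) = 0.43906.
P = 9.052 × 0.43906 = 3.9744 MPa.

P ≈ 3.974 MPa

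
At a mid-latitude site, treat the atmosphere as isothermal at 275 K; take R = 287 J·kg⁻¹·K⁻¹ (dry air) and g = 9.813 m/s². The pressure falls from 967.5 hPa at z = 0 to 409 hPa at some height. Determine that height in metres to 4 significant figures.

Scale height: H = RT/g = 287 × 275 / 9.813 = 8042.9 m.
Invert the barometric formula: z = H ln(P₀/P).
P₀/P = 967.5/409 = 2.3655; ln(2.3655) = 0.86099.
z = 8042.9 × 0.86099 = 6924.9 m.

z ≈ 6925 m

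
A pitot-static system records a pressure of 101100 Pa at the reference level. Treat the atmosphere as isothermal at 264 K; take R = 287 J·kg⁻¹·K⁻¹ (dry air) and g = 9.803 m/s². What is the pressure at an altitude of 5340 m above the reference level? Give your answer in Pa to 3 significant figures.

P ≈ 50700 Pa

Scale height: H = RT/g = 287 × 264 / 9.803 = 7729.1 m.
Barometric formula: P = P₀ exp(−z/H).
z/H = 5340.0/7729.1 = 0.69090; exp(−0.69090) = 0.50112.
P = 101100 × 0.50112 = 50663 Pa.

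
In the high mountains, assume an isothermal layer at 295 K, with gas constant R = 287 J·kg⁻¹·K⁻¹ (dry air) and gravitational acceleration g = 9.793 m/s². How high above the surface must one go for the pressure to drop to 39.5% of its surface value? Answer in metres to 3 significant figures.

z ≈ 8030 m

Scale height: H = RT/g = 287 × 295 / 9.793 = 8645.5 m.
Set P/P₀ = exp(−z/H) = 0.395, so z = −H ln(0.395).
−ln(0.395) = 0.92887; z = 8645.5 × 0.92887 = 8030.5 m.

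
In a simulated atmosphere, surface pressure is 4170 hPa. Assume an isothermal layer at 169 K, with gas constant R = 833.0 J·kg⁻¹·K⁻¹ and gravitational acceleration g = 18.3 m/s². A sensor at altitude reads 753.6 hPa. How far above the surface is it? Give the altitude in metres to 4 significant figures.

z ≈ 13160 m

Scale height: H = RT/g = 833.0 × 169 / 18.3 = 7692.7 m.
Invert the barometric formula: z = H ln(P₀/P).
P₀/P = 4170/753.6 = 5.5334; ln(5.5334) = 1.7108.
z = 7692.7 × 1.7108 = 13161 m.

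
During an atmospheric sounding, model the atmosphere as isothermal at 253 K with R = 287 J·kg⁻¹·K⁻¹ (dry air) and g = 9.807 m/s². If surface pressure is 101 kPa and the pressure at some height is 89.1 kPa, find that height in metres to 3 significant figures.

z ≈ 928 m

Scale height: H = RT/g = 287 × 253 / 9.807 = 7404.0 m.
Invert the barometric formula: z = H ln(P₀/P).
P₀/P = 101/89.1 = 1.1336; ln(1.1336) = 0.12540.
z = 7404.0 × 0.12540 = 928.46 m.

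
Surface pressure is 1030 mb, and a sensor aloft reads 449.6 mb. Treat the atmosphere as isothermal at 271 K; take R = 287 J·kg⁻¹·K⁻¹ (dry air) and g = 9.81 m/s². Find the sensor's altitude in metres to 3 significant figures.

Scale height: H = RT/g = 287 × 271 / 9.81 = 7928.3 m.
Invert the barometric formula: z = H ln(P₀/P).
P₀/P = 1030/449.6 = 2.2909; ln(2.2909) = 0.82894.
z = 7928.3 × 0.82894 = 6572.1 m.

z ≈ 6570 m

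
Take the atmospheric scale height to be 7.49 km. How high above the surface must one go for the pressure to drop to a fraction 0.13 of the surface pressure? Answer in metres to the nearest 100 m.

Set P/P₀ = exp(−z/H) = 0.13, so z = −H ln(0.13).
−ln(0.13) = 2.0402; z = 7490.0 × 2.0402 = 15281 m.

z ≈ 15300 m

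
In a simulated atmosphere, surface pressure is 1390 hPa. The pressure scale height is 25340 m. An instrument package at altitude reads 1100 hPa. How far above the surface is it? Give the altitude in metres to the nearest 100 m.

Invert the barometric formula: z = H ln(P₀/P).
P₀/P = 1390/1100 = 1.2636; ln(1.2636) = 0.23396.
z = 25340 × 0.23396 = 5928.5 m.

z ≈ 5900 m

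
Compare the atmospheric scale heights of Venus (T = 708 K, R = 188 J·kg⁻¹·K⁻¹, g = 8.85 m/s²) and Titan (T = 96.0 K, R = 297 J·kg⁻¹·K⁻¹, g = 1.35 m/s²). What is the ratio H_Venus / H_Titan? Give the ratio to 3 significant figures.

H_Venus/H_Titan ≈ 0.712

H = RT/g for each body.
H_Venus = 188 × 708 / 8.85 = 15040 m.
H_Titan = 297 × 96.0 / 1.35 = 21120 m.
H_Venus/H_Titan = 15040/21120 = 0.71212.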